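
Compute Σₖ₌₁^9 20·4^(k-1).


Sₙ = 20×(4^9 - 1)/(4 - 1)
= 20×(262144 - 1)/3
= 20×262143/3
= 1747620

S_9 = 1747620


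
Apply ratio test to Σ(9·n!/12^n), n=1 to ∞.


aₙ = 9·n!/12^n
a_{n+1}/aₙ = (n+1)!/12^(n+1) × 12^n/n!  (constant 9 cancels)
= (n+1)/12
L = lim(n→∞) (n+1)/12 = ∞
L > 1 → series DIVERGES

Diverges (ratio test: L = ∞ > 1)


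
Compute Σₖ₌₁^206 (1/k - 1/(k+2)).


Telescoping with gap 2: two head and two tail terms survive.
= (1 + 1/2) - (1/207 + 1/208)
= 3/2 - 1/207 - 1/208 = 64169/43056

Sum = 64169/43056


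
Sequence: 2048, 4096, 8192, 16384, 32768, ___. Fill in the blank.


Pattern: powers of 2: 2ⁿ
Terms: 2048, 4096, 8192, 16384, 32768
Next term = 65536

Next term = 65536


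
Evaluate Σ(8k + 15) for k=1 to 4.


Σ(8k+15) = 8·Σk + 15·n
= 8·10 + 15·4
= 80 + 60 = 140

Σ = 140


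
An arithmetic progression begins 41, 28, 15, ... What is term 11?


aₙ = a₁ + (n-1)d
= 41 + (11-1)×-13
= 41 - 130
= -89

a_11 = -89


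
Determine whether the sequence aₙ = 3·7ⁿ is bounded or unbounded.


aₙ = 3·7ⁿ → as n→∞, aₙ→∞ (since base 7 > 1)
No finite upper bound exists
The sequence is UNBOUNDED

Unbounded (aₙ → ∞ as n → ∞)


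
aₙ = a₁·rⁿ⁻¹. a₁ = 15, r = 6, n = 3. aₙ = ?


aₙ = a₁·r^(n-1)
= 15×6^2
= 15×36
= 540

a_3 = 540


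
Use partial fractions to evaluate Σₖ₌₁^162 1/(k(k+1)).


1/(k(k+1)) = 1/k - 1/(k+1) (partial fractions)
Telescoping: Σ = 1 - 1/163 = 162/163

Sum = 162/163


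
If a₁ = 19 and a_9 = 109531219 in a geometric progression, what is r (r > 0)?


r^(n-1) = aₙ/a₁
r^8 = 109531219/19 = 5764801
r = 5764801^(1/8)
= ±7; taking r > 0 gives r = 7

r = 7


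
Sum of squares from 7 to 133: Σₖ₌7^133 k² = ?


Σₖ₌7^133 k² = Σₖ₌₁^133 k² − Σₖ₌₁^6 k²
= 133·134·267/6 − 6·7·13/6
= 793079 − 91 = 792988

Σk² = 792988


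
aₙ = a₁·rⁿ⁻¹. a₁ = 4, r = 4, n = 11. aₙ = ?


aₙ = a₁·r^(n-1)
= 4×4^10
= 4×1048576
= 4194304

a_11 = 4194304


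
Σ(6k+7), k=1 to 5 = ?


Σ(6k+7) = 6·Σk + 7·n
= 6·15 + 7·5
= 90 + 35 = 125

Σ = 125


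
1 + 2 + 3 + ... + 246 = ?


n(n+1)/2 = 246×247/2 = 60762/2 = 30381

Σk = 30381


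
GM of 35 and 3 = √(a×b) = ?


GM = √(35×3) = √105 = 10.247

GM = 10.247


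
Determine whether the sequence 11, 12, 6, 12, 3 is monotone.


Differences: 1, -6, 6, -9
Difference at position 1 is +1 (> 0) but position 2 is -6 (< 0) — sequence both rises and falls
→ NOT monotonic

Not monotonic


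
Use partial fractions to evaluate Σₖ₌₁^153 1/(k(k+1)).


1/(k(k+1)) = 1/k - 1/(k+1) (partial fractions)
Telescoping: Σ = 1 - 1/154 = 153/154

Sum = 153/154


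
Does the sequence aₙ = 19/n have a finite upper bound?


a₁ = 19, a₂ = 19/2, a₃ = 19/3, ...
0 < aₙ ≤ 19 for all n ≥ 1
Lower bound: 0, Upper bound: 19
The sequence IS bounded

Bounded (0 < aₙ ≤ 19)


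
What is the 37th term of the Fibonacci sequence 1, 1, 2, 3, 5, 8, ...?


Fibonacci sequence: 1, 1, 2, 3, 5, 8, 13, 21, 34, 55, 89, ...
F(37) = 24157817

F(37) = 24157817


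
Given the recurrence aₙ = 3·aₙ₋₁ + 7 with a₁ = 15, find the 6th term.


Computing step by step:
a_1 = 15
a_2 = 52
a_3 = 163
a_4 = 496
a_5 = 1495
a_6 = 4492


a_6 = 4492


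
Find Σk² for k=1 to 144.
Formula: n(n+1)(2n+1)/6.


n = 144
n(n+1)(2n+1)/6 = 144×145×289/6
= 6034320/6 = 1005720

Σk² = 1005720


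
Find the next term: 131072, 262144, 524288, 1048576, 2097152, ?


Pattern: powers of 2: 2ⁿ
Terms: 131072, 262144, 524288, 1048576, 2097152
Next term = 4194304

Next term = 4194304


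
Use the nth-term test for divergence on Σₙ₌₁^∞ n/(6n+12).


lim(n→∞) n/(6n+12) = 1/6 = 1/6  (divide numerator and denominator by n)
lim aₙ = 1/6 ≠ 0 → series DIVERGES

Diverges (lim aₙ = 1/6 ≠ 0)


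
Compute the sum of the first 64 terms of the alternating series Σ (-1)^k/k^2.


S = -1 + 1/4 - 1/9 + 1/16 - 1/25 + 1/36 - 1/49 + 1/64 ± ...
= -0.8223
(Full series converges to -π²/12 ≈ -0.8225)

S_64 = -0.8223


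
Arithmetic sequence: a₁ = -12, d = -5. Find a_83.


aₙ = a₁ + (n-1)d
= -12 + (83-1)×-5
= -12 - 410
= -422

a_83 = -422


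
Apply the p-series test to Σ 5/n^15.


p-series test: Σ c/n^p converges if p > 1, diverges if p ≤ 1 (constant c > 0 doesn't affect convergence).
p = 15
15 > 1 → CONVERGES

Converges (p = 15 > 1)


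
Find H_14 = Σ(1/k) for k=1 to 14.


H_14 = 1/1 + 1/2 + 1/3 + ... + 1/14
= 1171733/360360
≈ 3.2516

H_14 = 1171733/360360 ≈ 3.2516


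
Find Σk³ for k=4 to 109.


Σₖ₌4^109 k³ = [109·110/2]² − [3·4/2]²
= 35940025 − 36 = 35939989

Σk³ = 35939989


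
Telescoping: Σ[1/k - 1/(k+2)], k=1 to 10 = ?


Telescoping with gap 2: two head and two tail terms survive.
= (1 + 1/2) - (1/11 + 1/12)
= 3/2 - 1/11 - 1/12 = 175/132

Sum = 175/132


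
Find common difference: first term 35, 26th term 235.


d = (aₙ - a₁)/(n-1)
= (235 - 35)/(26-1)
= 200/25 = 8

d = 8


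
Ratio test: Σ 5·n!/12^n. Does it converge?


aₙ = 5·n!/12^n
a_{n+1}/aₙ = (n+1)!/12^(n+1) × 12^n/n!  (constant 5 cancels)
= (n+1)/12
L = lim(n→∞) (n+1)/12 = ∞
L > 1 → series DIVERGES

Diverges (ratio test: L = ∞ > 1)


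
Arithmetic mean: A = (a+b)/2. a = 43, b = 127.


AM = (43 + 127)/2 = 170/2 = 85

AM = 85


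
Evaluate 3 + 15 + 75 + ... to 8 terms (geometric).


Sₙ = 3×(5^8 - 1)/(5 - 1)
= 3×(390625 - 1)/4
= 3×390624/4
= 292968

S_8 = 292968


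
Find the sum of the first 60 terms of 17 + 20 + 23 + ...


aₙ = 17 + (60-1)×3 = 194
Sₙ = n(a₁+aₙ)/2 = 60×(17+194)/2
= 60×211/2 = 6330

S_60 = 6330


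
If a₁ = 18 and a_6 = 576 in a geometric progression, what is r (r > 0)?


r^(n-1) = aₙ/a₁
r^5 = 576/18 = 32
r = 32^(1/5)
= 2

r = 2


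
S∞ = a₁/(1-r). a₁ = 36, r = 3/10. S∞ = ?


S∞ = a₁/(1-r) = 36/(1 - 3/10)
= 36/(7/10)
= 360/7

S∞ = 360/7


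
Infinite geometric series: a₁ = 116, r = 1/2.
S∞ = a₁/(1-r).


S∞ = a₁/(1-r) = 116/(1 - 1/2)
= 116/(1/2)
= 232

S∞ = 232


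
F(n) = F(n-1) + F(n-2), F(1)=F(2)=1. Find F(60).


Fibonacci sequence: 1, 1, 2, 3, 5, 8, 13, 21, 34, 55, 89, ...
F(60) = 1548008755920

F(60) = 1548008755920


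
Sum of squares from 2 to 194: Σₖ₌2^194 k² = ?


Σₖ₌2^194 k² = Σₖ₌₁^194 k² − Σₖ₌₁^1 k²
= 194·195·389/6 − 1·2·3/6
= 2452645 − 1 = 2452644

Σk² = 2452644


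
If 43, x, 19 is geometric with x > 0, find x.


GM = √(43×19) = √817 = 28.5832

GM = 28.5832


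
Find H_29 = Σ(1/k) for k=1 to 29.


H_29 = 1/1 + 1/2 + 1/3 + ... + 1/29
= 9227046511387/2329089562800
≈ 3.9617

H_29 = 9227046511387/2329089562800 ≈ 3.9617


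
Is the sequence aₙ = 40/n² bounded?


a₁ = 40, a₂ = 40/4, a₃ = 40/9, ...
0 < aₙ ≤ 40 for all n ≥ 1
The sequence IS bounded

Bounded (0 < aₙ ≤ 40)


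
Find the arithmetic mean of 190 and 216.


AM = (190 + 216)/2 = 406/2 = 203

AM = 203


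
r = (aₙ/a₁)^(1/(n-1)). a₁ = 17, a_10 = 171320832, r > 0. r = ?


r^(n-1) = aₙ/a₁
r^9 = 171320832/17 = 10077696
r = 10077696^(1/9)
= 6

r = 6


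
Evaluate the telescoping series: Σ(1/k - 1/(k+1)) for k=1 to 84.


Telescoping: adjacent terms cancel.
= 1/1 - 1/85
= 1 - 1/85 = 84/85

Sum = 84/85


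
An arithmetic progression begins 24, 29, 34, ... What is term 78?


aₙ = a₁ + (n-1)d
= 24 + (78-1)×5
= 24 + 385
= 409

a_78 = 409


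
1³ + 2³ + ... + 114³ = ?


n(n+1)/2 = 114×115/2 = 6555
Σk³ = 6555² = 42968025

Σk³ = 42968025


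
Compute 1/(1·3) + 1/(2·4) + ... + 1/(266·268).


1/(k(k+2)) = (1/2)·(1/k - 1/(k+2)) (partial fractions)
Telescoping: Σ = (1/2)·(1 + 1/2 - 1/267 - 1/268) = 106799/143112

Sum = 106799/143112


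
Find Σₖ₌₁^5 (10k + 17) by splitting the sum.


Σ(10k+17) = 10·Σk + 17·n
= 10·15 + 17·5
= 150 + 85 = 235

Σ = 235


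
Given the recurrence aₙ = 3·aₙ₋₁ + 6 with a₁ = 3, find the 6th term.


Computing step by step:
a_1 = 3
a_2 = 15
a_3 = 51
a_4 = 159
a_5 = 483
a_6 = 1455


a_6 = 1455


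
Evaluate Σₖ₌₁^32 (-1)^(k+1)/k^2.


S = 1 - 1/4 + 1/9 - 1/16 + 1/25 - 1/36 + 1/49 - 1/64 ± ...
= 0.822
(Full series converges to +π²/12 ≈ +0.8225)

S_32 = 0.822


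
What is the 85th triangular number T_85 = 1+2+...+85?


n(n+1)/2 = 85×86/2 = 7310/2 = 3655

Σk = 3655


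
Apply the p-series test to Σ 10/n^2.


p-series test: Σ c/n^p converges if p > 1, diverges if p ≤ 1 (constant c > 0 doesn't affect convergence).
p = 2
2 > 1 → CONVERGES

Converges (p = 2 > 1)


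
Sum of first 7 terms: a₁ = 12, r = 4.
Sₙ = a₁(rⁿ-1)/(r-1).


Sₙ = 12×(4^7 - 1)/(4 - 1)
= 12×(16384 - 1)/3
= 12×16383/3
= 65532

S_7 = 65532


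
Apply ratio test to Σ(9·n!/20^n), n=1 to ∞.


aₙ = 9·n!/20^n
a_{n+1}/aₙ = (n+1)!/20^(n+1) × 20^n/n!  (constant 9 cancels)
= (n+1)/20
L = lim(n→∞) (n+1)/20 = ∞
L > 1 → series DIVERGES

Diverges (ratio test: L = ∞ > 1)


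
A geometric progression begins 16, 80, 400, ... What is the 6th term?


aₙ = a₁·r^(n-1)
= 16×5^5
= 16×3125
= 50000

a_6 = 50000


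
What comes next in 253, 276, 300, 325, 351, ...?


Pattern: triangular numbers: n(n+1)/2
Terms: 253, 276, 300, 325, 351
Next term = 378

Next term = 378


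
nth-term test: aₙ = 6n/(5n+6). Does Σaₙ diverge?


lim(n→∞) 6n/(5n+6) = 6/5 = 6/5  (divide numerator and denominator by n)
lim aₙ = 6/5 ≠ 0 → series DIVERGES

Diverges (lim aₙ = 6/5 ≠ 0)


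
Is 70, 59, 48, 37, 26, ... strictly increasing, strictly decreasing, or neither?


Differences: -11, -11, -11, -11
All differences < 0 → strictly DECREASING

Monotonically decreasing


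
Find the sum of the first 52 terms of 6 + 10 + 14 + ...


aₙ = 6 + (52-1)×4 = 210
Sₙ = n(a₁+aₙ)/2 = 52×(6+210)/2
= 52×216/2 = 5616

S_52 = 5616


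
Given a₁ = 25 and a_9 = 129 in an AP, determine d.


d = (aₙ - a₁)/(n-1)
= (129 - 25)/(9-1)
= 104/8 = 13

d = 13


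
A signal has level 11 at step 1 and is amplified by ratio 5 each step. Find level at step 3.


aₙ = a₁·r^(n-1)
= 11×5^2
= 11×25
= 275

a_3 = 275


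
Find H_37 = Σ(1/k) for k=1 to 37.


H_37 = 1/1 + 1/2 + 1/3 + ... + 1/37
= 2040798836801833/485721041551200
≈ 4.2016

H_37 = 2040798836801833/485721041551200 ≈ 4.2016


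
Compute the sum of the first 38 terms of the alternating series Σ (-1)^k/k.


S = -1 + 1/2 - 1/3 + 1/4 - 1/5 + 1/6 - 1/7 + 1/8 ± ...
= -0.6802
(Full series converges to -ln(2) ≈ -0.6931)

S_38 = -0.6802


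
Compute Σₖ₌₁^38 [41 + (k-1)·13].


aₙ = 41 + (38-1)×13 = 522
Sₙ = n(a₁+aₙ)/2 = 38×(41+522)/2
= 38×563/2 = 10697

S_38 = 10697


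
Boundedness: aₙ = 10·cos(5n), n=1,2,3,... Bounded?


For all n, -1 ≤ cos(5n) ≤ 1, so -10 ≤ 10·cos(5n) ≤ 10
Lower bound: -10, Upper bound: 10
The sequence IS bounded

Bounded (-10 ≤ aₙ ≤ 10)


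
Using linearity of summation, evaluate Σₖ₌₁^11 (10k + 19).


Σ(10k+19) = 10·Σk + 19·n
= 10·66 + 19·11
= 660 + 209 = 869

Σ = 869


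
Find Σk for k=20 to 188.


Σₖ₌20^188 k = Σₖ₌₁^188 k − Σₖ₌₁^19 k
= 188·189/2 − 19·20/2
= 17766 − 190 = 17576

Σk = 17576


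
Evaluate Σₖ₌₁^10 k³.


n(n+1)/2 = 10×11/2 = 55
Σk³ = 55² = 3025

Σk³ = 3025


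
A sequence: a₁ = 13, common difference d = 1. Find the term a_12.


aₙ = a₁ + (n-1)d
= 13 + (12-1)×1
= 13 + 11
= 24

a_12 = 24


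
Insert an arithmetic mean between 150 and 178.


AM = (150 + 178)/2 = 328/2 = 164

AM = 164


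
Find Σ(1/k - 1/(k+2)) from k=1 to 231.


Telescoping with gap 2: two head and two tail terms survive.
= (1 + 1/2) - (1/232 + 1/233)
= 3/2 - 1/232 - 1/233 = 80619/54056

Sum = 80619/54056


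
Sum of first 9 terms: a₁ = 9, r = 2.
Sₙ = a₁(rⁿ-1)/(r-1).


Sₙ = 9×(2^9 - 1)/(2 - 1)
= 9×(512 - 1)/1
= 9×511/1
= 4599

S_9 = 4599


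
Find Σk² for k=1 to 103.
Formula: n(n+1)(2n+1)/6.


n = 103
n(n+1)(2n+1)/6 = 103×104×207/6
= 2217384/6 = 369564

Σk² = 369564


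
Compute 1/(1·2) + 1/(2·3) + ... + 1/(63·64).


1/(k(k+1)) = 1/k - 1/(k+1) (partial fractions)
Telescoping: Σ = 1 - 1/64 = 63/64

Sum = 63/64


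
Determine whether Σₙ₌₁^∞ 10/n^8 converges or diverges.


p-series test: Σ c/n^p converges if p > 1, diverges if p ≤ 1 (constant c > 0 doesn't affect convergence).
p = 8
8 > 1 → CONVERGES

Converges (p = 8 > 1)


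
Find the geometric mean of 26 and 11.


GM = √(26×11) = √286 = 16.9115

GM = 16.9115


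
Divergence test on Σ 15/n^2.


lim(n→∞) 15/n^2 = 0
lim aₙ = 0 → nth-term test is INCONCLUSIVE
(Need other tests; this is actually a convergent p-series with p=2 > 1)

Inconclusive (lim aₙ = 0; need another test)


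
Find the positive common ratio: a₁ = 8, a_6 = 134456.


r^(n-1) = aₙ/a₁
r^5 = 134456/8 = 16807
r = 16807^(1/5)
= 7

r = 7


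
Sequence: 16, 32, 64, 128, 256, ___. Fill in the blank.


Pattern: powers of 2: 2ⁿ
Terms: 16, 32, 64, 128, 256
Next term = 512

Next term = 512


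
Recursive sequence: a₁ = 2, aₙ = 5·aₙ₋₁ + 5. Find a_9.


Computing step by step:
a_1 = 2
a_2 = 15
a_3 = 80
a_4 = 405
a_5 = 2030
a_6 = 10155
a_7 = 50780
a_8 = 253905
a_9 = 1269530


a_9 = 1269530


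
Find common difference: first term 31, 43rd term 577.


d = (aₙ - a₁)/(n-1)
= (577 - 31)/(43-1)
= 546/42 = 13

d = 13


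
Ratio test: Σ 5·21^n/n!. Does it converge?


aₙ = 5·21^n/n!
a_{n+1}/aₙ = 21^(n+1)/(n+1)! × n!/21^n  (constant 5 cancels)
= 21/(n+1)
L = lim(n→∞) 21/(n+1) = 0
L < 1 → series CONVERGES

Converges (ratio test: L = 0 < 1)


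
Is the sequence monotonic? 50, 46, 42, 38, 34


Differences: -4, -4, -4, -4
All differences < 0 → strictly DECREASING

Monotonically decreasing


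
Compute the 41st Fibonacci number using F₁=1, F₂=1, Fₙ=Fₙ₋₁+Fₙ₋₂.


Fibonacci sequence: 1, 1, 2, 3, 5, 8, 13, 21, 34, 55, 89, ...
F(41) = 165580141

F(41) = 165580141


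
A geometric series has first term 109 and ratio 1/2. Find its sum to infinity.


S∞ = a₁/(1-r) = 109/(1 - 1/2)
= 109/(1/2)
= 218

S∞ = 218


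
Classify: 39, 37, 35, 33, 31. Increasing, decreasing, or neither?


Differences: -2, -2, -2, -2
All differences < 0 → strictly DECREASING

Monotonically decreasing


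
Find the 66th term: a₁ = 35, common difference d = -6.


aₙ = a₁ + (n-1)d
= 35 + (66-1)×-6
= 35 - 390
= -355

a_66 = -355


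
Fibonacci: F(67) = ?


Fibonacci sequence: 1, 1, 2, 3, 5, 8, 13, 21, 34, 55, 89, ...
F(67) = 44945570212853

F(67) = 44945570212853


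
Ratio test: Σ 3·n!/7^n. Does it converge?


aₙ = 3·n!/7^n
a_{n+1}/aₙ = (n+1)!/7^(n+1) × 7^n/n!  (constant 3 cancels)
= (n+1)/7
L = lim(n→∞) (n+1)/7 = ∞
L > 1 → series DIVERGES

Diverges (ratio test: L = ∞ > 1)


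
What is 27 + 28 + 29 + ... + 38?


Σₖ₌27^38 k = Σₖ₌₁^38 k − Σₖ₌₁^26 k
= 38·39/2 − 26·27/2
= 741 − 351 = 390

Σk = 390


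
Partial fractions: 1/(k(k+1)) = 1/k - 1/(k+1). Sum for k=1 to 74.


1/(k(k+1)) = 1/k - 1/(k+1) (partial fractions)
Telescoping: Σ = 1 - 1/75 = 74/75

Sum = 74/75


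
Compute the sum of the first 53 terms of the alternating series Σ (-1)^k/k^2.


S = -1 + 1/4 - 1/9 + 1/16 - 1/25 + 1/36 - 1/49 + 1/64 ± ...
= -0.8226
(Full series converges to -π²/12 ≈ -0.8225)

S_53 = -0.8226


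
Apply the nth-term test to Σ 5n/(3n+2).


lim(n→∞) 5n/(3n+2) = 5/3 = 5/3  (divide numerator and denominator by n)
lim aₙ = 5/3 ≠ 0 → series DIVERGES

Diverges (lim aₙ = 5/3 ≠ 0)


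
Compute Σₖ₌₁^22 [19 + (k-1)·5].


aₙ = 19 + (22-1)×5 = 124
Sₙ = n(a₁+aₙ)/2 = 22×(19+124)/2
= 22×143/2 = 1573

S_22 = 1573


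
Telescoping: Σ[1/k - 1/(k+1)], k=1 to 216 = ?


Telescoping: adjacent terms cancel.
= 1/1 - 1/217
= 1 - 1/217 = 216/217

Sum = 216/217


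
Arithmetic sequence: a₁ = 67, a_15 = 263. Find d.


d = (aₙ - a₁)/(n-1)
= (263 - 67)/(15-1)
= 196/14 = 14

d = 14


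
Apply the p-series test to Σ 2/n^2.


p-series test: Σ c/n^p converges if p > 1, diverges if p ≤ 1 (constant c > 0 doesn't affect convergence).
p = 2
2 > 1 → CONVERGES

Converges (p = 2 > 1)


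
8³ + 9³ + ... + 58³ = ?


Σₖ₌8^58 k³ = [58·59/2]² − [7·8/2]²
= 2927521 − 784 = 2926737

Σk³ = 2926737


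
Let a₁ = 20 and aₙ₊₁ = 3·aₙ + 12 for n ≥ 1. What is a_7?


Computing step by step:
a_1 = 20
a_2 = 72
a_3 = 228
a_4 = 696
a_5 = 2100
a_6 = 6312
a_7 = 18948


a_7 = 18948


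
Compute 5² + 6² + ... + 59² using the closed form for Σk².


Σₖ₌5^59 k² = Σₖ₌₁^59 k² − Σₖ₌₁^4 k²
= 59·60·119/6 − 4·5·9/6
= 70210 − 30 = 70180

Σk² = 70180


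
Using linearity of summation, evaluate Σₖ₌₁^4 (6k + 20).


Σ(6k+20) = 6·Σk + 20·n
= 6·10 + 20·4
= 60 + 80 = 140

Σ = 140


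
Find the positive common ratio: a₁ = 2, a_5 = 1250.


r^(n-1) = aₙ/a₁
r^4 = 1250/2 = 625
r = 625^(1/4)
= ±5; taking r > 0 gives r = 5

r = 5


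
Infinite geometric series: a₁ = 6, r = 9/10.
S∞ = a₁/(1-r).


S∞ = a₁/(1-r) = 6/(1 - 9/10)
= 6/(1/10)
= 60

S∞ = 60


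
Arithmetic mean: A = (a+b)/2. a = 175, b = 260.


AM = (175 + 260)/2 = 435/2 = 217.5

AM = 217.5


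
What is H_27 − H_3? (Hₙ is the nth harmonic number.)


Σₖ₌4^27 1/k = 1/4 + 1/5 + 1/6 + ... + 1/27
= 165294957803/80313433200
≈ 2.0581

Sum = 165294957803/80313433200 ≈ 2.0581


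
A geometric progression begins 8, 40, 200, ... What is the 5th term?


aₙ = a₁·r^(n-1)
= 8×5^4
= 8×625
= 5000

a_5 = 5000


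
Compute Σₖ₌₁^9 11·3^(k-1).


Sₙ = 11×(3^9 - 1)/(3 - 1)
= 11×(19683 - 1)/2
= 11×19682/2
= 108251

S_9 = 108251


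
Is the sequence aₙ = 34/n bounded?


a₁ = 34, a₂ = 34/2, a₃ = 34/3, ...
0 < aₙ ≤ 34 for all n ≥ 1
Lower bound: 0, Upper bound: 34
The sequence IS bounded

Bounded (0 < aₙ ≤ 34)


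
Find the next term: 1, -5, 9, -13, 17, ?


Pattern: alternating sign, magnitude arithmetic (d=4)
Terms: 1, -5, 9, -13, 17
Next term = -21

Next term = -21


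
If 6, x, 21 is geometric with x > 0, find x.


GM = √(6×21) = √126 = 11.225

GM = 11.225


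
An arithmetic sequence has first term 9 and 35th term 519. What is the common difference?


d = (aₙ - a₁)/(n-1)
= (519 - 9)/(35-1)
= 510/34 = 15

d = 15


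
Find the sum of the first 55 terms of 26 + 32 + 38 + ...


aₙ = 26 + (55-1)×6 = 350
Sₙ = n(a₁+aₙ)/2 = 55×(26+350)/2
= 55×376/2 = 10340

S_55 = 10340


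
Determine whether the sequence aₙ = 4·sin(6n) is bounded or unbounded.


For all n, -1 ≤ sin(6n) ≤ 1, so -4 ≤ 4·sin(6n) ≤ 4
Lower bound: -4, Upper bound: 4
The sequence IS bounded

Bounded (-4 ≤ aₙ ≤ 4)


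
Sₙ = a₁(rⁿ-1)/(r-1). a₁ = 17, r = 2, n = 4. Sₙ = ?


Sₙ = 17×(2^4 - 1)/(2 - 1)
= 17×(16 - 1)/1
= 17×15/1
= 255

S_4 = 255


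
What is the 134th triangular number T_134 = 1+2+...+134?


n(n+1)/2 = 134×135/2 = 18090/2 = 9045

Σk = 9045


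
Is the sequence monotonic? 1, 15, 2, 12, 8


Differences: 14, -13, 10, -4
Difference at position 1 is +14 (> 0) but position 2 is -13 (< 0) — sequence both rises and falls
→ NOT monotonic

Not monotonic


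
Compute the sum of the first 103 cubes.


n(n+1)/2 = 103×104/2 = 5356
Σk³ = 5356² = 28686736

Σk³ = 28686736


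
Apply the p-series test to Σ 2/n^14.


p-series test: Σ c/n^p converges if p > 1, diverges if p ≤ 1 (constant c > 0 doesn't affect convergence).
p = 14
14 > 1 → CONVERGES

Converges (p = 14 > 1)


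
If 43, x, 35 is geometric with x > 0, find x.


GM = √(43×35) = √1505 = 38.7943

GM = 38.7943


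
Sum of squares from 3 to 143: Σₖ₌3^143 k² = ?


Σₖ₌3^143 k² = Σₖ₌₁^143 k² − Σₖ₌₁^2 k²
= 143·144·287/6 − 2·3·5/6
= 984984 − 5 = 984979

Σk² = 984979


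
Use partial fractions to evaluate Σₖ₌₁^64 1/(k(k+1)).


1/(k(k+1)) = 1/k - 1/(k+1) (partial fractions)
Telescoping: Σ = 1 - 1/65 = 64/65

Sum = 64/65


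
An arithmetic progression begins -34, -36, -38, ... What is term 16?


aₙ = a₁ + (n-1)d
= -34 + (16-1)×-2
= -34 - 30
= -64

a_16 = -64


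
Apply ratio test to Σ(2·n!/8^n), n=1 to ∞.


aₙ = 2·n!/8^n
a_{n+1}/aₙ = (n+1)!/8^(n+1) × 8^n/n!  (constant 2 cancels)
= (n+1)/8
L = lim(n→∞) (n+1)/8 = ∞
L > 1 → series DIVERGES

Diverges (ratio test: L = ∞ > 1)


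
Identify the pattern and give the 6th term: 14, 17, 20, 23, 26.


Pattern: arithmetic (d=3)
Terms: 14, 17, 20, 23, 26
Next term = 29

Next term = 29


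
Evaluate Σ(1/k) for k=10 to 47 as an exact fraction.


Σₖ₌10^47 1/k = 1/10 + 1/11 + 1/12 + ... + 1/47
= 712335561944504418743/442720643463713815200
≈ 1.609

Sum = 712335561944504418743/442720643463713815200 ≈ 1.609


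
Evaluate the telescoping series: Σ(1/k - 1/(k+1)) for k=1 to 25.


Telescoping: adjacent terms cancel.
= 1/1 - 1/26
= 1 - 1/26 = 25/26

Sum = 25/26


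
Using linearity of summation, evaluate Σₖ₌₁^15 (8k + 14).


Σ(8k+14) = 8·Σk + 14·n
= 8·120 + 14·15
= 960 + 210 = 1170

Σ = 1170


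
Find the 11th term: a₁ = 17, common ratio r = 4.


aₙ = a₁·r^(n-1)
= 17×4^10
= 17×1048576
= 17825792

a_11 = 17825792


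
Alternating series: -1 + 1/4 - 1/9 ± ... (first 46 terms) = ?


S = -1 + 1/4 - 1/9 + 1/16 - 1/25 + 1/36 - 1/49 + 1/64 ± ...
= -0.8222
(Full series converges to -π²/12 ≈ -0.8225)

S_46 = -0.8222


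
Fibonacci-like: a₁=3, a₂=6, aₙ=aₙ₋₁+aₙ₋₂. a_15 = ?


Computing iteratively: 3, 6, 9, 15, 24, 39, 63, 102, 165, 267, 432, 699, ...
a_15 = 2961

a_15 = 2961


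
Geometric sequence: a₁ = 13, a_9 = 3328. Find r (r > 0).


r^(n-1) = aₙ/a₁
r^8 = 3328/13 = 256
r = 256^(1/8)
= ±2; taking r > 0 gives r = 2

r = 2


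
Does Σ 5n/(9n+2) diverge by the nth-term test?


lim(n→∞) 5n/(9n+2) = 5/9 = 5/9  (divide numerator and denominator by n)
lim aₙ = 5/9 ≠ 0 → series DIVERGES

Diverges (lim aₙ = 5/9 ≠ 0)


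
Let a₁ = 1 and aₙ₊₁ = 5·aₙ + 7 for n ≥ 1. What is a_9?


Computing step by step:
a_1 = 1
a_2 = 12
a_3 = 67
a_4 = 342
a_5 = 1717
a_6 = 8592
a_7 = 42967
a_8 = 214842
a_9 = 1074217


a_9 = 1074217


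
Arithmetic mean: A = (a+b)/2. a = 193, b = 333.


AM = (193 + 333)/2 = 526/2 = 263

AM = 263


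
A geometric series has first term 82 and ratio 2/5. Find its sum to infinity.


S∞ = a₁/(1-r) = 82/(1 - 2/5)
= 82/(3/5)
= 410/3

S∞ = 410/3


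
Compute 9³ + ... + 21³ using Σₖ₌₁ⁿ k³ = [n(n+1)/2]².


Σₖ₌9^21 k³ = [21·22/2]² − [8·9/2]²
= 53361 − 1296 = 52065

Σk³ = 52065


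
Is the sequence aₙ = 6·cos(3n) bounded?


For all n, -1 ≤ cos(3n) ≤ 1, so -6 ≤ 6·cos(3n) ≤ 6
Lower bound: -6, Upper bound: 6
The sequence IS bounded

Bounded (-6 ≤ aₙ ≤ 6)


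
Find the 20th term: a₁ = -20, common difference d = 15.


aₙ = a₁ + (n-1)d
= -20 + (20-1)×15
= -20 + 285
= 265

a_20 = 265


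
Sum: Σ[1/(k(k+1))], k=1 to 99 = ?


1/(k(k+1)) = 1/k - 1/(k+1) (partial fractions)
Telescoping: Σ = 1 - 1/100 = 99/100

Sum = 99/100


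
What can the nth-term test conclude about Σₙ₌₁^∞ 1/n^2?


lim(n→∞) 1/n^2 = 0
lim aₙ = 0 → nth-term test is INCONCLUSIVE
(Need other tests; this is actually a convergent p-series with p=2 > 1)

Inconclusive (lim aₙ = 0; need another test)


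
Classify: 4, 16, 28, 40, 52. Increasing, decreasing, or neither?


Differences: 12, 12, 12, 12
All differences > 0 → strictly INCREASING

Monotonically increasing


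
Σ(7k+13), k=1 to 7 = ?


Σ(7k+13) = 7·Σk + 13·n
= 7·28 + 13·7
= 196 + 91 = 287

Σ = 287


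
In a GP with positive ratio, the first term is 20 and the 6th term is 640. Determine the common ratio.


r^(n-1) = aₙ/a₁
r^5 = 640/20 = 32
r = 32^(1/5)
= 2

r = 2


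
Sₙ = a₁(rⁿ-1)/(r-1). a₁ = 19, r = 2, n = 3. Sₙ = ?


Sₙ = 19×(2^3 - 1)/(2 - 1)
= 19×(8 - 1)/1
= 19×7/1
= 133

S_3 = 133


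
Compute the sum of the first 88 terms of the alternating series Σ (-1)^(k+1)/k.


S = 1 - 1/2 + 1/3 - 1/4 + 1/5 - 1/6 + 1/7 - 1/8 ± ...
= 0.6875
(Full series converges to +ln(2) ≈ +0.6931)

S_88 = 0.6875


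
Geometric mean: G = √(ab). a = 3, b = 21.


GM = √(3×21) = √63 = 7.9373

GM = 7.9373


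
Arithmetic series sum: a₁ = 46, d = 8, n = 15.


aₙ = 46 + (15-1)×8 = 158
Sₙ = n(a₁+aₙ)/2 = 15×(46+158)/2
= 15×204/2 = 1530

S_15 = 1530


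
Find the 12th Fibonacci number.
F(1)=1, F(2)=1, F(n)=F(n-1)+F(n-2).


Fibonacci sequence: 1, 1, 2, 3, 5, 8, 13, 21, 34, 55, 89, ...
F(12) = 144

F(12) = 144


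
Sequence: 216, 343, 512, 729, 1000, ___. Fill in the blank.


Pattern: perfect cubes: n³
Terms: 216, 343, 512, 729, 1000
Next term = 1331

Next term = 1331


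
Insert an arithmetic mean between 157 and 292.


AM = (157 + 292)/2 = 449/2 = 224.5

AM = 224.5


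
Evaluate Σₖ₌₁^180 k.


n(n+1)/2 = 180×181/2 = 32580/2 = 16290

Σk = 16290


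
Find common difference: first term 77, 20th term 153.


d = (aₙ - a₁)/(n-1)
= (153 - 77)/(20-1)
= 76/19 = 4

d = 4


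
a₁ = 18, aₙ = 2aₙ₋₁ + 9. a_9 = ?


Computing step by step:
a_1 = 18
a_2 = 45
a_3 = 99
a_4 = 207
a_5 = 423
a_6 = 855
a_7 = 1719
a_8 = 3447
a_9 = 6903


a_9 = 6903


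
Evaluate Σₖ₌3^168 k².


Σₖ₌3^168 k² = Σₖ₌₁^168 k² − Σₖ₌₁^2 k²
= 168·169·337/6 − 2·3·5/6
= 1594684 − 5 = 1594679

Σk² = 1594679


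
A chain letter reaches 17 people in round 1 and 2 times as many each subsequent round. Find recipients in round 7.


aₙ = a₁·r^(n-1)
= 17×2^6
= 17×64
= 1088

a_7 = 1088


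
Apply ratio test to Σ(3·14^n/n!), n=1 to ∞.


aₙ = 3·14^n/n!
a_{n+1}/aₙ = 14^(n+1)/(n+1)! × n!/14^n  (constant 3 cancels)
= 14/(n+1)
L = lim(n→∞) 14/(n+1) = 0
L < 1 → series CONVERGES

Converges (ratio test: L = 0 < 1)


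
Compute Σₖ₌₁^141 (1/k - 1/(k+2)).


Telescoping with gap 2: two head and two tail terms survive.
= (1 + 1/2) - (1/142 + 1/143)
= 3/2 - 1/142 - 1/143 = 15087/10153

Sum = 15087/10153


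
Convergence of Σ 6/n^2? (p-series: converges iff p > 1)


p-series test: Σ c/n^p converges if p > 1, diverges if p ≤ 1 (constant c > 0 doesn't affect convergence).
p = 2
2 > 1 → CONVERGES

Converges (p = 2 > 1)


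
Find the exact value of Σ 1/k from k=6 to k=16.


Σₖ₌6^16 1/k = 1/6 + 1/7 + 1/8 + ... + 1/16
= 158183/144144
≈ 1.0974

Sum = 158183/144144 ≈ 1.0974


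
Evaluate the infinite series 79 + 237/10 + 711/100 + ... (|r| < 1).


S∞ = a₁/(1-r) = 79/(1 - 3/10)
= 79/(7/10)
= 790/7

S∞ = 790/7


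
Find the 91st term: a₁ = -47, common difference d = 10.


aₙ = a₁ + (n-1)d
= -47 + (91-1)×10
= -47 + 900
= 853

a_91 = 853


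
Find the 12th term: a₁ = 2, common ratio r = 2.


aₙ = a₁·r^(n-1)
= 2×2^11
= 2×2048
= 4096

a_12 = 4096


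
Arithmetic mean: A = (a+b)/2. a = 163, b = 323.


AM = (163 + 323)/2 = 486/2 = 243

AM = 243


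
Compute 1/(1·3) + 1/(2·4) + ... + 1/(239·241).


1/(k(k+2)) = (1/2)·(1/k - 1/(k+2)) (partial fractions)
Telescoping: Σ = (1/2)·(1 + 1/2 - 1/240 - 1/241) = 86279/115680

Sum = 86279/115680


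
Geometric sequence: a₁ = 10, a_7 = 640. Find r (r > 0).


r^(n-1) = aₙ/a₁
r^6 = 640/10 = 64
r = 64^(1/6)
= ±2; taking r > 0 gives r = 2

r = 2


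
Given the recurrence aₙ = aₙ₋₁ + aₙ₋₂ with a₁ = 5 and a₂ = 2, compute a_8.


Computing iteratively: 5, 2, 7, 9, 16, 25, 41, 66
a_8 = 66

a_8 = 66


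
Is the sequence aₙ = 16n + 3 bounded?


aₙ = 16n + 3 → as n→∞, aₙ→∞
No finite upper bound exists
The sequence is UNBOUNDED

Unbounded (aₙ → ∞ as n → ∞)


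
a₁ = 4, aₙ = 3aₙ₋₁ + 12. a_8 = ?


Computing step by step:
a_1 = 4
a_2 = 24
a_3 = 84
a_4 = 264
a_5 = 804
a_6 = 2424
a_7 = 7284
a_8 = 21864


a_8 = 21864


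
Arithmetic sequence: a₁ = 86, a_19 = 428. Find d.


d = (aₙ - a₁)/(n-1)
= (428 - 86)/(19-1)
= 342/18 = 19

d = 19


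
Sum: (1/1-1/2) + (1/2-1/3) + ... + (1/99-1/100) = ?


Telescoping: adjacent terms cancel.
= 1/1 - 1/100
= 1 - 1/100 = 99/100

Sum = 99/100


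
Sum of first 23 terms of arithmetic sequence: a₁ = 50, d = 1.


aₙ = 50 + (23-1)×1 = 72
Sₙ = n(a₁+aₙ)/2 = 23×(50+72)/2
= 23×122/2 = 1403

S_23 = 1403


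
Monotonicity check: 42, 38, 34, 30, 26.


Differences: -4, -4, -4, -4
All differences < 0 → strictly DECREASING

Monotonically decreasing


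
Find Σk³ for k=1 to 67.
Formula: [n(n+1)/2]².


n(n+1)/2 = 67×68/2 = 2278
Σk³ = 2278² = 5189284

Σk³ = 5189284


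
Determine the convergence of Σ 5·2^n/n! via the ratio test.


aₙ = 5·2^n/n!
a_{n+1}/aₙ = 2^(n+1)/(n+1)! × n!/2^n  (constant 5 cancels)
= 2/(n+1)
L = lim(n→∞) 2/(n+1) = 0
L < 1 → series CONVERGES

Converges (ratio test: L = 0 < 1)


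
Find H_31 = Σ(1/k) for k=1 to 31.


H_31 = 1/1 + 1/2 + 1/3 + ... + 1/31
= 290774257297357/72201776446800
≈ 4.0272

H_31 = 290774257297357/72201776446800 ≈ 4.0272


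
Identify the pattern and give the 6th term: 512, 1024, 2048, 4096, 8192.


Pattern: powers of 2: 2ⁿ
Terms: 512, 1024, 2048, 4096, 8192
Next term = 16384

Next term = 16384


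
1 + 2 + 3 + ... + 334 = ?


n(n+1)/2 = 334×335/2 = 111890/2 = 55945

Σk = 55945


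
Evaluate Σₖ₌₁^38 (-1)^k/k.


S = -1 + 1/2 - 1/3 + 1/4 - 1/5 + 1/6 - 1/7 + 1/8 ± ...
= -0.6802
(Full series converges to -ln(2) ≈ -0.6931)

S_38 = -0.6802


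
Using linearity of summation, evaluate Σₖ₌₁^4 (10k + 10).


Σ(10k+10) = 10·Σk + 10·n
= 10·10 + 10·4
= 100 + 40 = 140

Σ = 140


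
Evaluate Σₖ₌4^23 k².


Σₖ₌4^23 k² = Σₖ₌₁^23 k² − Σₖ₌₁^3 k²
= 23·24·47/6 − 3·4·7/6
= 4324 − 14 = 4310

Σk² = 4310


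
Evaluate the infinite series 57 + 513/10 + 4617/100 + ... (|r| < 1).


S∞ = a₁/(1-r) = 57/(1 - 9/10)
= 57/(1/10)
= 570

S∞ = 570


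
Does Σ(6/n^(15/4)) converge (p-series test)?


p-series test: Σ c/n^p converges if p > 1, diverges if p ≤ 1 (constant c > 0 doesn't affect convergence).
p = 15/4
15/4 > 1 → CONVERGES

Converges (p = 15/4 > 1)


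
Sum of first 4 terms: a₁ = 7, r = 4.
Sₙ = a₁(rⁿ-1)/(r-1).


Sₙ = 7×(4^4 - 1)/(4 - 1)
= 7×(256 - 1)/3
= 7×255/3
= 595

S_4 = 595


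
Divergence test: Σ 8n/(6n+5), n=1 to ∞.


lim(n→∞) 8n/(6n+5) = 8/6 = 4/3  (divide numerator and denominator by n)
lim aₙ = 4/3 ≠ 0 → series DIVERGES

Diverges (lim aₙ = 4/3 ≠ 0)


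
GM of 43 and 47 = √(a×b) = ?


GM = √(43×47) = √2021 = 44.9555

GM = 44.9555


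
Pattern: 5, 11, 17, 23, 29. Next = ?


Pattern: arithmetic (d=6)
Terms: 5, 11, 17, 23, 29
Next term = 35

Next term = 35


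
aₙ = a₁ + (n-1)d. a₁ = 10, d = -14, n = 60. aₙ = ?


aₙ = a₁ + (n-1)d
= 10 + (60-1)×-14
= 10 - 826
= -816

a_60 = -816


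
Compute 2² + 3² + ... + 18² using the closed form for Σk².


Σₖ₌2^18 k² = Σₖ₌₁^18 k² − Σₖ₌₁^1 k²
= 18·19·37/6 − 1·2·3/6
= 2109 − 1 = 2108

Σk² = 2108


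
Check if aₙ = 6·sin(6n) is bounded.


For all n, -1 ≤ sin(6n) ≤ 1, so -6 ≤ 6·sin(6n) ≤ 6
Lower bound: -6, Upper bound: 6
The sequence IS bounded

Bounded (-6 ≤ aₙ ≤ 6)


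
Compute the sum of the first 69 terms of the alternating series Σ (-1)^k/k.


S = -1 + 1/2 - 1/3 + 1/4 - 1/5 + 1/6 - 1/7 + 1/8 ± ...
= -0.7003
(Full series converges to -ln(2) ≈ -0.6931)

S_69 = -0.7003


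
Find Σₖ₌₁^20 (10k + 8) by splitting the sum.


Σ(10k+8) = 10·Σk + 8·n
= 10·210 + 8·20
= 2100 + 160 = 2260

Σ = 2260


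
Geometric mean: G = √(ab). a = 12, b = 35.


GM = √(12×35) = √420 = 20.4939

GM = 20.4939


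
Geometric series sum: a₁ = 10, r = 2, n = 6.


Sₙ = 10×(2^6 - 1)/(2 - 1)
= 10×(64 - 1)/1
= 10×63/1
= 630

S_6 = 630


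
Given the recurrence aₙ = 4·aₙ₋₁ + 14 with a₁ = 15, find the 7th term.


Computing step by step:
a_1 = 15
a_2 = 74
a_3 = 310
a_4 = 1254
a_5 = 5030
a_6 = 20134
a_7 = 80550


a_7 = 80550


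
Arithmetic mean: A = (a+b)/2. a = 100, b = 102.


AM = (100 + 102)/2 = 202/2 = 101

AM = 101


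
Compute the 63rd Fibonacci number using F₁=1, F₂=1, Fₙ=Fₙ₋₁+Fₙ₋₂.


Fibonacci sequence: 1, 1, 2, 3, 5, 8, 13, 21, 34, 55, 89, ...
F(63) = 6557470319842

F(63) = 6557470319842


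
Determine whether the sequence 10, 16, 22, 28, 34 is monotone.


Differences: 6, 6, 6, 6
All differences > 0 → strictly INCREASING

Monotonically increasing


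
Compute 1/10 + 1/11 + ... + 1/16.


Σₖ₌10^16 1/k = 1/10 + 1/11 + 1/12 + 1/13 + 1/14 + 1/15 + 1/16
= 8837/16016
≈ 0.5518

Sum = 8837/16016 ≈ 0.5518


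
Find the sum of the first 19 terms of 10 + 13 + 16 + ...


aₙ = 10 + (19-1)×3 = 64
Sₙ = n(a₁+aₙ)/2 = 19×(10+64)/2
= 19×74/2 = 703

S_19 = 703


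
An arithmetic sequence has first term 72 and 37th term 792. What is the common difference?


d = (aₙ - a₁)/(n-1)
= (792 - 72)/(37-1)
= 720/36 = 20

d = 20


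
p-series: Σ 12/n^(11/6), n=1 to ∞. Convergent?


p-series test: Σ c/n^p converges if p > 1, diverges if p ≤ 1 (constant c > 0 doesn't affect convergence).
p = 11/6
11/6 > 1 → CONVERGES

Converges (p = 11/6 > 1)


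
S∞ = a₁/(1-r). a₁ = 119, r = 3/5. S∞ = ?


S∞ = a₁/(1-r) = 119/(1 - 3/5)
= 119/(2/5)
= 595/2

S∞ = 595/2


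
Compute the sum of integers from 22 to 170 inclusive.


Σₖ₌22^170 k = Σₖ₌₁^170 k − Σₖ₌₁^21 k
= 170·171/2 − 21·22/2
= 14535 − 231 = 14304

Σk = 14304


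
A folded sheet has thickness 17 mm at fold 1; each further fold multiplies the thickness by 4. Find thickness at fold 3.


aₙ = a₁·r^(n-1)
= 17×4^2
= 17×16
= 272

a_3 = 272


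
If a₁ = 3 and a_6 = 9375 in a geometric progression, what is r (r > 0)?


r^(n-1) = aₙ/a₁
r^5 = 9375/3 = 3125
r = 3125^(1/5)
= 5

r = 5


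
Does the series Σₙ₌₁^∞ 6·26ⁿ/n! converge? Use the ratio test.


aₙ = 6·26^n/n!
a_{n+1}/aₙ = 26^(n+1)/(n+1)! × n!/26^n  (constant 6 cancels)
= 26/(n+1)
L = lim(n→∞) 26/(n+1) = 0
L < 1 → series CONVERGES

Converges (ratio test: L = 0 < 1)


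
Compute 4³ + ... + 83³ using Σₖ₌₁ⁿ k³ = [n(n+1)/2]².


Σₖ₌4^83 k³ = [83·84/2]² − [3·4/2]²
= 12152196 − 36 = 12152160

Σk³ = 12152160


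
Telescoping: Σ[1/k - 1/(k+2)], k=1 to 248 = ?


Telescoping with gap 2: two head and two tail terms survive.
= (1 + 1/2) - (1/249 + 1/250)
= 3/2 - 1/249 - 1/250 = 46438/31125

Sum = 46438/31125


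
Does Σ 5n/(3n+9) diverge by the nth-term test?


lim(n→∞) 5n/(3n+9) = 5/3 = 5/3  (divide numerator and denominator by n)
lim aₙ = 5/3 ≠ 0 → series DIVERGES

Diverges (lim aₙ = 5/3 ≠ 0)


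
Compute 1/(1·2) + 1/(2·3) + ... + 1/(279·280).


1/(k(k+1)) = 1/k - 1/(k+1) (partial fractions)
Telescoping: Σ = 1 - 1/280 = 279/280

Sum = 279/280


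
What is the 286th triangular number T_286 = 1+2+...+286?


n(n+1)/2 = 286×287/2 = 82082/2 = 41041

Σk = 41041


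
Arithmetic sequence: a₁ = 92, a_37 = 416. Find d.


d = (aₙ - a₁)/(n-1)
= (416 - 92)/(37-1)
= 324/36 = 9

d = 9


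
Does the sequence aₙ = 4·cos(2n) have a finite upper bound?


For all n, -1 ≤ cos(2n) ≤ 1, so -4 ≤ 4·cos(2n) ≤ 4
Lower bound: -4, Upper bound: 4
The sequence IS bounded

Bounded (-4 ≤ aₙ ≤ 4)


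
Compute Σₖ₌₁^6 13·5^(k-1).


Sₙ = 13×(5^6 - 1)/(5 - 1)
= 13×(15625 - 1)/4
= 13×15624/4
= 50778

S_6 = 50778


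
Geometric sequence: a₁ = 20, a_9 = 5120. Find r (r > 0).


r^(n-1) = aₙ/a₁
r^8 = 5120/20 = 256
r = 256^(1/8)
= ±2; taking r > 0 gives r = 2

r = 2


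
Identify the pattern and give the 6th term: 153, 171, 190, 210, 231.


Pattern: triangular numbers: n(n+1)/2
Terms: 153, 171, 190, 210, 231
Next term = 253

Next term = 253


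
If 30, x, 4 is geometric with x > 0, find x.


GM = √(30×4) = √120 = 10.9545

GM = 10.9545


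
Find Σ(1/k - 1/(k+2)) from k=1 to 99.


Telescoping with gap 2: two head and two tail terms survive.
= (1 + 1/2) - (1/100 + 1/101)
= 3/2 - 1/100 - 1/101 = 14949/10100

Sum = 14949/10100


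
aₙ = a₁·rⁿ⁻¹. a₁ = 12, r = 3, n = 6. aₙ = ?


aₙ = a₁·r^(n-1)
= 12×3^5
= 12×243
= 2916

a_6 = 2916


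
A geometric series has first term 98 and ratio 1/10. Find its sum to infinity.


S∞ = a₁/(1-r) = 98/(1 - 1/10)
= 98/(9/10)
= 980/9

S∞ = 980/9


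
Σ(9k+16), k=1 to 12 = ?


Σ(9k+16) = 9·Σk + 16·n
= 9·78 + 16·12
= 702 + 192 = 894

Σ = 894


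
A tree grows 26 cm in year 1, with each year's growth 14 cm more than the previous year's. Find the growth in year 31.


aₙ = a₁ + (n-1)d
= 26 + (31-1)×14
= 26 + 420
= 446

a_31 = 446


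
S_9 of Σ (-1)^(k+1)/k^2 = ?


S = 1 - 1/4 + 1/9 - 1/16 + 1/25 - 1/36 + 1/49 - 1/64 ± ...
= 0.828
(Full series converges to +π²/12 ≈ +0.8225)

S_9 = 0.828


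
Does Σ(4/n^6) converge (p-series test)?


p-series test: Σ c/n^p converges if p > 1, diverges if p ≤ 1 (constant c > 0 doesn't affect convergence).
p = 6
6 > 1 → CONVERGES

Converges (p = 6 > 1)


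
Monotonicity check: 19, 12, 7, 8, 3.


Differences: -7, -5, 1, -5
Difference at position 3 is +1 (> 0) but position 1 is -7 (< 0) — sequence both rises and falls
→ NOT monotonic

Not monotonic


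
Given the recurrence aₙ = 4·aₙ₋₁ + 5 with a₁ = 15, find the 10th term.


Computing step by step:
a_1 = 15
a_2 = 65
a_3 = 265
a_4 = 1065
a_5 = 4265
a_6 = 17065
a_7 = 68265
a_8 = 273065
a_9 = 1092265
a_10 = 4369065


a_10 = 4369065


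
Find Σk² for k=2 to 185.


Σₖ₌2^185 k² = Σₖ₌₁^185 k² − Σₖ₌₁^1 k²
= 185·186·371/6 − 1·2·3/6
= 2127685 − 1 = 2127684

Σk² = 2127684


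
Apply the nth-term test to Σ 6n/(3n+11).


lim(n→∞) 6n/(3n+11) = 6/3 = 2  (divide numerator and denominator by n)
lim aₙ = 2 ≠ 0 → series DIVERGES

Diverges (lim aₙ = 2 ≠ 0)


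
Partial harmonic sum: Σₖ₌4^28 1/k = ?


Σₖ₌4^28 1/k = 1/4 + 1/5 + 1/6 + ... + 1/28
= 168163294703/80313433200
≈ 2.0938

Sum = 168163294703/80313433200 ≈ 2.0938


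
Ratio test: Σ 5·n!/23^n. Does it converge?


aₙ = 5·n!/23^n
a_{n+1}/aₙ = (n+1)!/23^(n+1) × 23^n/n!  (constant 5 cancels)
= (n+1)/23
L = lim(n→∞) (n+1)/23 = ∞
L > 1 → series DIVERGES

Diverges (ratio test: L = ∞ > 1)


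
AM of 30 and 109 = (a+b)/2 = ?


AM = (30 + 109)/2 = 139/2 = 69.5

AM = 69.5


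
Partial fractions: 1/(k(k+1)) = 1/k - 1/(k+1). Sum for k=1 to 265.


1/(k(k+1)) = 1/k - 1/(k+1) (partial fractions)
Telescoping: Σ = 1 - 1/266 = 265/266

Sum = 265/266
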